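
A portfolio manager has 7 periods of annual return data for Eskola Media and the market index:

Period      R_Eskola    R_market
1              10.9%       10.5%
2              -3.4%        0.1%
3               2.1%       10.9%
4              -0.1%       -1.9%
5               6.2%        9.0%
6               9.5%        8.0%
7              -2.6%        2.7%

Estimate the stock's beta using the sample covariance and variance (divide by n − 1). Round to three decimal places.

Mean R_i = (10.9 − 3.4 + 2.1 − 0.1 + 6.2 + 9.5 − 2.6) / 7 = 3.2286%
Mean R_m = (10.5 + 0.1 + 10.9 − 1.9 + 9.0 + 8.0 + 2.7) / 7 = 5.6143%
Σ(R_i − R̄_i)(R_m − R̄_m) = 135.0871  ⇒  Cov = 135.0871 / 6 = 22.5145
Σ(R_m − R̄_m)² = 164.3286  ⇒  Var(R_m) = 164.3286 / 6 = 27.3881
β = Cov / Var(R_m) = 22.5145 / 27.3881 = 0.8221

0.822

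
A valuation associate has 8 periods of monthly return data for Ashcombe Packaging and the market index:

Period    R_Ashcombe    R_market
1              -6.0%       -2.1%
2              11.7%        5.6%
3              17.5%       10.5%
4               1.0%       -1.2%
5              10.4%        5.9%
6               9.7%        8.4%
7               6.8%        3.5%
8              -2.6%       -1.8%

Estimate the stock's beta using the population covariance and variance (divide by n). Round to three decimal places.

Mean R_i = (-6.0 + 11.7 + 17.5 + 1.0 + 10.4 + 9.7 + 6.8 − 2.6) / 8 = 6.0625%
Mean R_m = (-2.1 + 5.6 + 10.5 − 1.2 + 5.9 + 8.4 + 3.5 − 1.8) / 8 = 3.6000%
Σ(R_i − R̄_i)(R_m − R̄_m) = 257.3900  ⇒  Cov = 257.3900 / 8 = 32.1738
Σ(R_m − R̄_m)² = 164.6400  ⇒  Var(R_m) = 164.6400 / 8 = 20.5800
β = Cov / Var(R_m) = 32.1738 / 20.5800 = 1.5634

1.563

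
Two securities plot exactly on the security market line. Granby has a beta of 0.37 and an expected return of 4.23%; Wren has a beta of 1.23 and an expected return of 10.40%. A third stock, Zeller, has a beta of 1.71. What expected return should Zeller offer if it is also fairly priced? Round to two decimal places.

MRP (SML slope) = (10.40% − 4.23%) / (1.23 − 0.37) = 6.17% / 0.86 = 7.1744%
R_f (intercept) = 4.23% − 0.37 × 7.1744% = 1.5755%
E(R_Zeller) = R_f + β × MRP = 1.5755% + 1.71 × 7.1744% = 13.84%

13.84%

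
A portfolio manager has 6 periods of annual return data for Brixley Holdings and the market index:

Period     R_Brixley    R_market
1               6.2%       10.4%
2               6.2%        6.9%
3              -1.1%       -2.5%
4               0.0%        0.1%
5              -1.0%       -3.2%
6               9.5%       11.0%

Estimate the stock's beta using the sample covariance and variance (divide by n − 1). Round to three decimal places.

Mean R_i = (6.2 + 6.2 − 1.1 + 0.0 − 1.0 + 9.5) / 6 = 3.3000%
Mean R_m = (10.4 + 6.9 − 2.5 + 0.1 − 3.2 + 11.0) / 6 = 3.7833%
Σ(R_i − R̄_i)(R_m − R̄_m) = 142.8000  ⇒  Cov = 142.8000 / 5 = 28.5600
Σ(R_m − R̄_m)² = 207.3883  ⇒  Var(R_m) = 207.3883 / 5 = 41.4777
β = Cov / Var(R_m) = 28.5600 / 41.4777 = 0.6886

0.689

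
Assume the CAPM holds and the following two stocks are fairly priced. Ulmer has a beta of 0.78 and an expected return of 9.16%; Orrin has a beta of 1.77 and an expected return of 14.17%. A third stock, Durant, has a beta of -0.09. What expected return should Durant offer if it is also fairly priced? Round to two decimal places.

4.76%

MRP (SML slope) = (14.17% − 9.16%) / (1.77 − 0.78) = 5.01% / 0.99 = 5.0606%
R_f (intercept) = 9.16% − 0.78 × 5.0606% = 5.2127%
E(R_Durant) = R_f + β × MRP = 5.2127% + -0.09 × 5.0606% = 4.76%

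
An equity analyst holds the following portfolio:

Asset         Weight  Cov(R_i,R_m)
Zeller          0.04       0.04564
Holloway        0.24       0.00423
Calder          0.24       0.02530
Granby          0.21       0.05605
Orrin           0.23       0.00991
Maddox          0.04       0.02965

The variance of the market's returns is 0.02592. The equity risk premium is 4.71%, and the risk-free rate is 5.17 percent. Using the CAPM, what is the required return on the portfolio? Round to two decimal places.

9.56%

β_Zeller = 0.04564 / 0.02592 = 1.7608
β_Holloway = 0.00423 / 0.02592 = 0.1632
β_Calder = 0.02530 / 0.02592 = 0.9761
β_Granby = 0.05605 / 0.02592 = 2.1624
β_Orrin = 0.00991 / 0.02592 = 0.3823
β_Maddox = 0.02965 / 0.02592 = 1.1439
β_P = Σ w_i β_i = 0.04×1.7608 + 0.24×0.1632 + 0.24×0.9761 + 0.21×2.1624 + 0.23×0.3823 + 0.04×1.1439 = 0.9317
E(R_P) = R_f + β_P × MRP = 5.17% + 0.9317 × 4.71% = 9.56%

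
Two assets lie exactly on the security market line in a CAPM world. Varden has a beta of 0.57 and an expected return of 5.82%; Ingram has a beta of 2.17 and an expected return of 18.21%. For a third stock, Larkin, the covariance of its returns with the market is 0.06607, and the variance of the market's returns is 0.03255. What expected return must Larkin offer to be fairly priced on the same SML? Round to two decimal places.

17.12%

MRP = (18.21% − 5.82%) / (2.17 − 0.57) = 7.7438%
R_f = 5.82% − 0.57 × 7.7438% = 1.4060%
β_Larkin = Cov / Var(R_m) = 0.06607 / 0.03255 = 2.0298
E(R_Larkin) = R_f + β × MRP = 1.4060% + 2.0298 × 7.7438% = 17.12%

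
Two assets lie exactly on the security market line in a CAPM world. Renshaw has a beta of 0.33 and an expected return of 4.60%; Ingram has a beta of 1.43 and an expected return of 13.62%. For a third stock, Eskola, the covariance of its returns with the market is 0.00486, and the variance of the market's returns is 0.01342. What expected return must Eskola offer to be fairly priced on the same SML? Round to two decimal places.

4.86%

MRP = (13.62% − 4.60%) / (1.43 − 0.33) = 8.2000%
R_f = 4.60% − 0.33 × 8.2000% = 1.8940%
β_Eskola = Cov / Var(R_m) = 0.00486 / 0.01342 = 0.3621
E(R_Eskola) = R_f + β × MRP = 1.8940% + 0.3621 × 8.2000% = 4.86%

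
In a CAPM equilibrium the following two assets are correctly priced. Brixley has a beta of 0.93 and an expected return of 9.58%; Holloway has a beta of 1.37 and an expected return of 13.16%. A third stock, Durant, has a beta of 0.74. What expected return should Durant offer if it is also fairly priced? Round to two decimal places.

MRP (SML slope) = (13.16% − 9.58%) / (1.37 − 0.93) = 3.58% / 0.44 = 8.1364%
R_f (intercept) = 9.58% − 0.93 × 8.1364% = 2.0131%
E(R_Durant) = R_f + β × MRP = 2.0131% + 0.74 × 8.1364% = 8.03%

8.03%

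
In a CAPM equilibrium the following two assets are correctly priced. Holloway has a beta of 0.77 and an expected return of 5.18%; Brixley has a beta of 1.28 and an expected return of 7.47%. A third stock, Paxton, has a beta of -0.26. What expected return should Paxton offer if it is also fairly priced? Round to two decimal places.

0.56%

MRP (SML slope) = (7.47% − 5.18%) / (1.28 − 0.77) = 2.29% / 0.51 = 4.4902%
R_f (intercept) = 5.18% − 0.77 × 4.4902% = 1.7225%
E(R_Paxton) = R_f + β × MRP = 1.7225% + -0.26 × 4.4902% = 0.56%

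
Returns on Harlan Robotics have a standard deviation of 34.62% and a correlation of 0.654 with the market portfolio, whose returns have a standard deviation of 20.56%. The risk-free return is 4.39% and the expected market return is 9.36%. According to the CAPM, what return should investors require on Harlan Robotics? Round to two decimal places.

β = ρ × σ_i / σ_m = 0.654 × 34.62% / 20.56% = 1.1012
MRP = 9.36% − 4.39% = 4.97%
E(R) = 4.39% + 1.1012 × 4.97% = 9.86%

9.86%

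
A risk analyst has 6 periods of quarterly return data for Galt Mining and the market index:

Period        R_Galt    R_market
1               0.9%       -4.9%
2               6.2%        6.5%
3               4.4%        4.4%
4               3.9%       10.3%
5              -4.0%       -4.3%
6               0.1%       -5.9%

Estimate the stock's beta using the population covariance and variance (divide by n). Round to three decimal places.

Mean R_i = (0.9 + 6.2 + 4.4 + 3.9 − 4.0 + 0.1) / 6 = 1.9167%
Mean R_m = (-4.9 + 6.5 + 4.4 + 10.3 − 4.3 − 5.9) / 6 = 1.0167%
Σ(R_i − R̄_i)(R_m − R̄_m) = 100.3383  ⇒  Cov = 100.3383 / 6 = 16.7231
Σ(R_m − R̄_m)² = 238.8083  ⇒  Var(R_m) = 238.8083 / 6 = 39.8014
β = Cov / Var(R_m) = 16.7231 / 39.8014 = 0.4202

0.420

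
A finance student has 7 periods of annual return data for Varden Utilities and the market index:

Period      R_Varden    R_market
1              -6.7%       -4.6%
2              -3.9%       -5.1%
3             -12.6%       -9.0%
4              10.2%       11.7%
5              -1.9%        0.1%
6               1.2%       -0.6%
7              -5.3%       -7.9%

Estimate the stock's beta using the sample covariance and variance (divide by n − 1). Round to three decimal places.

Mean R_i = (-6.7 − 3.9 − 12.6 + 10.2 − 1.9 + 1.2 − 5.3) / 7 = -2.7143%
Mean R_m = (-4.6 − 5.1 − 9.0 + 11.7 + 0.1 − 0.6 − 7.9) / 7 = -2.2000%
Σ(R_i − R̄_i)(R_m − R̄_m) = 282.6100  ⇒  Cov = 282.6100 / 6 = 47.1017
Σ(R_m − R̄_m)² = 293.9600  ⇒  Var(R_m) = 293.9600 / 6 = 48.9933
β = Cov / Var(R_m) = 47.1017 / 48.9933 = 0.9614

0.961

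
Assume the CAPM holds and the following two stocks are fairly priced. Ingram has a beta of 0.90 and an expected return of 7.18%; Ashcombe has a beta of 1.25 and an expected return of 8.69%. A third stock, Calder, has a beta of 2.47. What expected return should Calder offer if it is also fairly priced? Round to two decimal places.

MRP (SML slope) = (8.69% − 7.18%) / (1.25 − 0.90) = 1.51% / 0.35 = 4.3143%
R_f (intercept) = 7.18% − 0.90 × 4.3143% = 3.2971%
E(R_Calder) = R_f + β × MRP = 3.2971% + 2.47 × 4.3143% = 13.95%

13.95%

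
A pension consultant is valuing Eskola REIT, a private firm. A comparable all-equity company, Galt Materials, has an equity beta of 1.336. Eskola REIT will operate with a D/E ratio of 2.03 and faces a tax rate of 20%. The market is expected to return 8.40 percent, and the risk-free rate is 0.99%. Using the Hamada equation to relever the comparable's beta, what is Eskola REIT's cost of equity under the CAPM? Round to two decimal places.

26.97%

β_L = β_U × [1 + (1 − t)(D/E)] = 1.336 × [1 + (1 − 0.20) × 2.03]
    = 1.336 × [1 + 0.80 × 2.03] = 1.336 × 2.6240 = 3.5057
MRP = 8.40% − 0.99% = 7.41%
E(R) = R_f + β_L × MRP = 0.99% + 3.5057 × 7.41% = 26.97%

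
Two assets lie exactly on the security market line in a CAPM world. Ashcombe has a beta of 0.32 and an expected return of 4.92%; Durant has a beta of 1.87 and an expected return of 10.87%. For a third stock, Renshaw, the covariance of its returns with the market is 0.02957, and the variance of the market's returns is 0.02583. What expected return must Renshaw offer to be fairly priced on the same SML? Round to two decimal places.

MRP = (10.87% − 4.92%) / (1.87 − 0.32) = 3.8387%
R_f = 4.92% − 0.32 × 3.8387% = 3.6916%
β_Renshaw = Cov / Var(R_m) = 0.02957 / 0.02583 = 1.1448
E(R_Renshaw) = R_f + β × MRP = 3.6916% + 1.1448 × 3.8387% = 8.09%

8.09%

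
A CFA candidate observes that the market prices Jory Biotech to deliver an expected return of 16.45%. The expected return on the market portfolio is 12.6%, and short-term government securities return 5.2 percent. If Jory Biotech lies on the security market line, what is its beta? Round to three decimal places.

1.520

MRP = 12.6% − 5.2% = 7.40%
β = (E(R) − R_f) / MRP = (16.45% − 5.2%) / 7.4% = 11.25% / 7.4% = 1.520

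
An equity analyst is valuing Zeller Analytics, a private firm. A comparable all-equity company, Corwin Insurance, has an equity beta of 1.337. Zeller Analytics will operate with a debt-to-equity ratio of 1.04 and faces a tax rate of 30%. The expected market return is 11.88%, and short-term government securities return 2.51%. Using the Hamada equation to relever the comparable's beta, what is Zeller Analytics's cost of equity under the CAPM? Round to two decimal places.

β_L = β_U × [1 + (1 − t)(D/E)] = 1.337 × [1 + (1 − 0.30) × 1.04]
    = 1.337 × [1 + 0.70 × 1.04] = 1.337 × 1.7280 = 2.3103
MRP = 11.88% − 2.51% = 9.37%
E(R) = R_f + β_L × MRP = 2.51% + 2.3103 × 9.37% = 24.16%

24.16%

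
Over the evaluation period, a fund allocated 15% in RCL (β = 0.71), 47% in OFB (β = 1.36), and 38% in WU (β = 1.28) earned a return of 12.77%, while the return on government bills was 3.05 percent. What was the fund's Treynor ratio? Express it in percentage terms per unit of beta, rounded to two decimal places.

β_P = 0.15×0.71 + 0.47×1.36 + 0.38×1.28 = 1.2321
Treynor = (R_P − R_f) / β_P = (12.77% − 3.05%) / 1.2321 = 9.72% / 1.2321 = 7.89%

7.89%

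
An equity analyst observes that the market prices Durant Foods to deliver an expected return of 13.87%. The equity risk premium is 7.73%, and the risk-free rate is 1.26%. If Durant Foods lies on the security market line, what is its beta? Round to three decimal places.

1.631

β = (E(R) − R_f) / MRP = (13.87% − 1.26%) / 7.73% = 12.61% / 7.73% = 1.631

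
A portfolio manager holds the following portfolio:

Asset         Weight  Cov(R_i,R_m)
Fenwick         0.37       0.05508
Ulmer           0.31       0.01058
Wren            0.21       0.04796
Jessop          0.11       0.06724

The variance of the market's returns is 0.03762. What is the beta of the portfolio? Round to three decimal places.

β_Fenwick = 0.05508 / 0.03762 = 1.4641
β_Ulmer = 0.01058 / 0.03762 = 0.2812
β_Wren = 0.04796 / 0.03762 = 1.2749
β_Jessop = 0.06724 / 0.03762 = 1.7873
β_P = Σ w_i β_i = 0.37×1.4641 + 0.31×0.2812 + 0.21×1.2749 + 0.11×1.7873 = 1.0932

1.093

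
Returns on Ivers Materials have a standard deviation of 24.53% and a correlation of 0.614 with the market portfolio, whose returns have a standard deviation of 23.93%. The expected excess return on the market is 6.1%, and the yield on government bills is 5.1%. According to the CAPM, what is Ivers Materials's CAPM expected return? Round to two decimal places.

β = ρ × σ_i / σ_m = 0.614 × 24.53% / 23.93% = 0.6294
E(R) = 5.1% + 0.6294 × 6.1% = 8.94%

8.94%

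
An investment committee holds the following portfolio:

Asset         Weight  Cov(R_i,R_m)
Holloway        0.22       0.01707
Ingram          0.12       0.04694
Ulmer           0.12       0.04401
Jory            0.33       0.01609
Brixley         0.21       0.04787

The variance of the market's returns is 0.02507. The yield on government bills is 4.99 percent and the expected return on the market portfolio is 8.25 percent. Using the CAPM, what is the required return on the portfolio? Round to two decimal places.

8.90%

β_Holloway = 0.01707 / 0.02507 = 0.6809
β_Ingram = 0.04694 / 0.02507 = 1.8724
β_Ulmer = 0.04401 / 0.02507 = 1.7555
β_Jory = 0.01609 / 0.02507 = 0.6418
β_Brixley = 0.04787 / 0.02507 = 1.9095
β_P = Σ w_i β_i = 0.22×0.6809 + 0.12×1.8724 + 0.12×1.7555 + 0.33×0.6418 + 0.21×1.9095 = 1.1979
MRP = 8.25% − 4.99% = 3.26%
E(R_P) = R_f + β_P × MRP = 4.99% + 1.1979 × 3.26% = 8.90%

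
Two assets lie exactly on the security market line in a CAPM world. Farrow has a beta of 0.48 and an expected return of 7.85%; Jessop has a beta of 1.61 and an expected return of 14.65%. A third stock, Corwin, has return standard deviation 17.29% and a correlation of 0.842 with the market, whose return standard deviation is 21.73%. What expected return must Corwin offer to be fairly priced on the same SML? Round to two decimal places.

8.99%

MRP = (14.65% − 7.85%) / (1.61 − 0.48) = 6.0177%
R_f = 7.85% − 0.48 × 6.0177% = 4.9615%
β_Corwin = ρ·σ_i/σ_m = 0.842 × 17.29 / 21.73 = 0.6700
E(R_Corwin) = R_f + β × MRP = 4.9615% + 0.6700 × 6.0177% = 8.99%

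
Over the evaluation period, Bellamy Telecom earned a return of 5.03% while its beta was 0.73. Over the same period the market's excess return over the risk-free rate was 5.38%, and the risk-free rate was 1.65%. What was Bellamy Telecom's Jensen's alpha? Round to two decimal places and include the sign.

CAPM benchmark = R_f + β(R_m − R_f) = 1.65% + 0.73 × 5.38% = 5.5774%
α = actual − benchmark = 5.03% − 5.5774% = -0.55%

-0.55%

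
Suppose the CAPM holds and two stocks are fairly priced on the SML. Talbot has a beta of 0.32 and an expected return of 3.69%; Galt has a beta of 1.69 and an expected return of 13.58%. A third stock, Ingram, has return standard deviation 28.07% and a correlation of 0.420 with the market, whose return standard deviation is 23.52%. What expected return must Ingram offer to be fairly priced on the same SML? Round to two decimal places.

5.00%

MRP = (13.58% − 3.69%) / (1.69 − 0.32) = 7.2190%
R_f = 3.69% − 0.32 × 7.2190% = 1.3799%
β_Ingram = ρ·σ_i/σ_m = 0.420 × 28.07 / 23.52 = 0.5013
E(R_Ingram) = R_f + β × MRP = 1.3799% + 0.5013 × 7.2190% = 5.00%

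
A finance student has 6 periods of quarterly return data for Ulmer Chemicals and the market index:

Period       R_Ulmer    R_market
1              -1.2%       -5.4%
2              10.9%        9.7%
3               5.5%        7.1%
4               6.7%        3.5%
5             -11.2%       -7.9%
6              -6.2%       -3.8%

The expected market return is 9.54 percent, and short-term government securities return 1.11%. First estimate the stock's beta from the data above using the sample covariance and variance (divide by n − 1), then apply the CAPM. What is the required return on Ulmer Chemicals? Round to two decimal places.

Mean R_i = (-1.2 + 10.9 + 5.5 + 6.7 − 11.2 − 6.2) / 6 = 0.7500%
Mean R_m = (-5.4 + 9.7 + 7.1 + 3.5 − 7.9 − 3.8) / 6 = 0.5333%
Σ(R_i − R̄_i)(R_m − R̄_m) = 284.3500  ⇒  Cov = 284.3500 / 5 = 56.8700
Σ(R_m − R̄_m)² = 261.0533  ⇒  Var(R_m) = 261.0533 / 5 = 52.2107
β = Cov / Var(R_m) = 56.8700 / 52.2107 = 1.0892
MRP = 9.54% − 1.11% = 8.43%
E(R) = R_f + β × MRP = 1.11% + 1.0892 × 8.43% = 10.29%

10.29%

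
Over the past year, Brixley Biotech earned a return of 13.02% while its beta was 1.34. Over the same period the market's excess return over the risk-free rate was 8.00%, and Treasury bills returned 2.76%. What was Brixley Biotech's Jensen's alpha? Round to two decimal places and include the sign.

CAPM benchmark = R_f + β(R_m − R_f) = 2.76% + 1.34 × 8.00% = 13.4800%
α = actual − benchmark = 13.02% − 13.4800% = -0.46%

-0.46%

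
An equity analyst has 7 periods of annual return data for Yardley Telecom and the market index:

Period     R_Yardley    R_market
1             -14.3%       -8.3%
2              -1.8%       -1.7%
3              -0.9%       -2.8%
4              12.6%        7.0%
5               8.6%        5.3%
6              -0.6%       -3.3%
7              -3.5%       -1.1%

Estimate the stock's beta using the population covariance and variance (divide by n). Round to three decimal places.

Mean R_i = (-14.3 − 1.8 − 0.9 + 12.6 + 8.6 − 0.6 − 3.5) / 7 = 0.0143%
Mean R_m = (-8.3 − 1.7 − 2.8 + 7.0 + 5.3 − 3.3 − 1.1) / 7 = -0.7000%
Σ(R_i − R̄_i)(R_m − R̄_m) = 263.9500  ⇒  Cov = 263.9500 / 7 = 37.7071
Σ(R_m − R̄_m)² = 165.3800  ⇒  Var(R_m) = 165.3800 / 7 = 23.6257
β = Cov / Var(R_m) = 37.7071 / 23.6257 = 1.5960

1.596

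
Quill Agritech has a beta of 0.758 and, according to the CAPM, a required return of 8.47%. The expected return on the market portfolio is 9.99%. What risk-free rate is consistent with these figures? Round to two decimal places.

E(R) = R_f + β(E(R_m) − R_f) = R_f(1 − β) + β·E(R_m)
8.47% = R_f × (1 − 0.758) + 0.758 × 9.99%
8.47% = R_f × 0.242 + 7.57242%
R_f = (8.47% − 7.57242%) / 0.242 = 3.71%

3.71%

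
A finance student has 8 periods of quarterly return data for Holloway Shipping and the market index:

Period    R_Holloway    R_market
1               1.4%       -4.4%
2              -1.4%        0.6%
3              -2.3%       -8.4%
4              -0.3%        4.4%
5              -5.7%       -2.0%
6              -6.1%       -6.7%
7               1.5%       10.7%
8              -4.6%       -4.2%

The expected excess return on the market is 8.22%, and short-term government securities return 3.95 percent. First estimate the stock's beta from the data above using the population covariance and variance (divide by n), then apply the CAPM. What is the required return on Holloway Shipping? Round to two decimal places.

6.22%

Mean R_i = (1.4 − 1.4 − 2.3 − 0.3 − 5.7 − 6.1 + 1.5 − 4.6) / 8 = -2.1875%
Mean R_m = (-4.4 + 0.6 − 8.4 + 4.4 − 2.0 − 6.7 + 10.7 − 4.2) / 8 = -1.2500%
Σ(R_i − R̄_i)(R_m − R̄_m) = 76.7650  ⇒  Cov = 76.7650 / 8 = 9.5956
Σ(R_m − R̄_m)² = 278.1600  ⇒  Var(R_m) = 278.1600 / 8 = 34.7700
β = Cov / Var(R_m) = 9.5956 / 34.7700 = 0.2760
E(R) = R_f + β × MRP = 3.95% + 0.2760 × 8.22% = 6.22%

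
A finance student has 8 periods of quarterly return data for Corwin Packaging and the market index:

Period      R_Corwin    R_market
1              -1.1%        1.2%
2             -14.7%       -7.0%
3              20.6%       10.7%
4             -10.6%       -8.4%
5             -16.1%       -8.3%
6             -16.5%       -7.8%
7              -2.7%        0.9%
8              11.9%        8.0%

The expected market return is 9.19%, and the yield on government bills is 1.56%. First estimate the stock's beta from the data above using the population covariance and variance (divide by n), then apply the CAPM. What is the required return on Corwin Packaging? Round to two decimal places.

14.90%

Mean R_i = (-1.1 − 14.7 + 20.6 − 10.6 − 16.1 − 16.5 − 2.7 + 11.9) / 8 = -3.6500%
Mean R_m = (1.2 − 7.0 + 10.7 − 8.4 − 8.3 − 7.8 + 0.9 + 8.0) / 8 = -1.3375%
Σ(R_i − R̄_i)(R_m − R̄_m) = 727.0850  ⇒  Cov = 727.0850 / 8 = 90.8856
Σ(R_m − R̄_m)² = 415.7188  ⇒  Var(R_m) = 415.7188 / 8 = 51.9649
β = Cov / Var(R_m) = 90.8856 / 51.9649 = 1.7490
MRP = 9.19% − 1.56% = 7.63%
E(R) = R_f + β × MRP = 1.56% + 1.7490 × 7.63% = 14.90%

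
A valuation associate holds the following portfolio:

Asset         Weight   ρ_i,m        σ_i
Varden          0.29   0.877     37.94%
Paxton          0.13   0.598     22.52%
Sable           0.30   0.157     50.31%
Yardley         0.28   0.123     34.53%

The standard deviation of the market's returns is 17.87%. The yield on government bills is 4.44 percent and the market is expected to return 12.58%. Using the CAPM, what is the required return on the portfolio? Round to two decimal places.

β_Varden = 0.877 × 37.94% / 17.87% = 1.8620
β_Paxton = 0.598 × 22.52% / 17.87% = 0.7536
β_Sable = 0.157 × 50.31% / 17.87% = 0.4420
β_Yardley = 0.123 × 34.53% / 17.87% = 0.2377
β_P = Σ w_i β_i = 0.29×1.8620 + 0.13×0.7536 + 0.30×0.4420 + 0.28×0.2377 = 0.8371
MRP = 12.58% − 4.44% = 8.14%
E(R_P) = R_f + β_P × MRP = 4.44% + 0.8371 × 8.14% = 11.25%

11.25%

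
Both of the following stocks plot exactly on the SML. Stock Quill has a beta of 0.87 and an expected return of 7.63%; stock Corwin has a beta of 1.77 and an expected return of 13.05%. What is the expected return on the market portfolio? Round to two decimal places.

8.41%

Both satisfy E(R) = R_f + β·MRP, so the slope of the SML is
MRP = (13.05% − 7.63%) / (1.77 − 0.87) = 5.42% / 0.90 = 6.0222%
R_f = E(R_Quill) − β_Quill·MRP = 7.63% − 0.87 × 6.0222% = 2.3907%
E(R_m) = R_f + MRP = 2.3907% + 6.0222% = 8.41%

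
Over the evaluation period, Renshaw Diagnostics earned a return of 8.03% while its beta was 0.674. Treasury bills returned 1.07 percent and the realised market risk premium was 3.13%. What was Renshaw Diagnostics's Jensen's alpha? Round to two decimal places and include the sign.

+4.85%

CAPM benchmark = R_f + β(R_m − R_f) = 1.07% + 0.674 × 3.13% = 3.17962%
α = actual − benchmark = 8.03% − 3.17962% = +4.85%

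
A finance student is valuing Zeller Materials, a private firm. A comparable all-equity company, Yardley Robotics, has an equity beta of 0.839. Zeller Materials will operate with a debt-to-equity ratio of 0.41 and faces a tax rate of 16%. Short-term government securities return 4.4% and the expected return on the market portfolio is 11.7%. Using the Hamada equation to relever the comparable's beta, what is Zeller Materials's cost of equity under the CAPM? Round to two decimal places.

12.63%

β_L = β_U × [1 + (1 − t)(D/E)] = 0.839 × [1 + (1 − 0.16) × 0.41]
    = 0.839 × [1 + 0.84 × 0.41] = 0.839 × 1.3444 = 1.1280
MRP = 11.7% − 4.4% = 7.30%
E(R) = R_f + β_L × MRP = 4.4% + 1.1280 × 7.3% = 12.63%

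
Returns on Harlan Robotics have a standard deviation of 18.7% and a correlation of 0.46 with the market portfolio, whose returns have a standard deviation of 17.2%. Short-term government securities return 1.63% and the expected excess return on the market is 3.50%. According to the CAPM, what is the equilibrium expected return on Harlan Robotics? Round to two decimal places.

β = ρ × σ_i / σ_m = 0.46 × 18.7% / 17.2% = 0.5001
E(R) = 1.63% + 0.5001 × 3.50% = 3.38%

3.38%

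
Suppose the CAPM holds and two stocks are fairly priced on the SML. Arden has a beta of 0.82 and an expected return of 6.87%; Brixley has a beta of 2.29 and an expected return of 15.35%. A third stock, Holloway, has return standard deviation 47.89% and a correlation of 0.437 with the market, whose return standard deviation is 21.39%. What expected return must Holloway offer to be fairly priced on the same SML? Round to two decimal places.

7.78%

MRP = (15.35% − 6.87%) / (2.29 − 0.82) = 5.7687%
R_f = 6.87% − 0.82 × 5.7687% = 2.1397%
β_Holloway = ρ·σ_i/σ_m = 0.437 × 47.89 / 21.39 = 0.9784
E(R_Holloway) = R_f + β × MRP = 2.1397% + 0.9784 × 5.7687% = 7.78%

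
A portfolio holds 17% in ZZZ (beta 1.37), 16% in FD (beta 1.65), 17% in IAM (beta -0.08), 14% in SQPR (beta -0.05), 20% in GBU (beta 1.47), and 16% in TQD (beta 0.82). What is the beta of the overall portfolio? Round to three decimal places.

β_P = Σ w_i β_i = 0.17×1.37 + 0.16×1.65 + 0.17×-0.08 + 0.14×-0.05 + 0.20×1.47 + 0.16×0.82 = 0.9015

0.902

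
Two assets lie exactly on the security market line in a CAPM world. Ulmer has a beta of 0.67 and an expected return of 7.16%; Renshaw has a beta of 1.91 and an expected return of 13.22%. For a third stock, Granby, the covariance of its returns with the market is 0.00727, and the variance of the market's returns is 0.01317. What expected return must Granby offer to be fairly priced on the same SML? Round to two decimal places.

6.58%

MRP = (13.22% − 7.16%) / (1.91 − 0.67) = 4.8871%
R_f = 7.16% − 0.67 × 4.8871% = 3.8856%
β_Granby = Cov / Var(R_m) = 0.00727 / 0.01317 = 0.5520
E(R_Granby) = R_f + β × MRP = 3.8856% + 0.5520 × 4.8871% = 6.58%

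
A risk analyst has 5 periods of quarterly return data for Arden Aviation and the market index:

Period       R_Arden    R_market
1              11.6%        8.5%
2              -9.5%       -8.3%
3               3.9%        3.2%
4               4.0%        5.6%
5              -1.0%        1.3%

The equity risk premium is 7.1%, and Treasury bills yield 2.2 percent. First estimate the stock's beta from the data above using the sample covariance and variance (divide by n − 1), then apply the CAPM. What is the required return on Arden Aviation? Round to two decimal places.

10.57%

Mean R_i = (11.6 − 9.5 + 3.9 + 4.0 − 1.0) / 5 = 1.8000%
Mean R_m = (8.5 − 8.3 + 3.2 + 5.6 + 1.3) / 5 = 2.0600%
Σ(R_i − R̄_i)(R_m − R̄_m) = 192.4900  ⇒  Cov = 192.4900 / 4 = 48.1225
Σ(R_m − R̄_m)² = 163.2120  ⇒  Var(R_m) = 163.2120 / 4 = 40.8030
β = Cov / Var(R_m) = 48.1225 / 40.8030 = 1.1794
E(R) = R_f + β × MRP = 2.2% + 1.1794 × 7.1% = 10.57%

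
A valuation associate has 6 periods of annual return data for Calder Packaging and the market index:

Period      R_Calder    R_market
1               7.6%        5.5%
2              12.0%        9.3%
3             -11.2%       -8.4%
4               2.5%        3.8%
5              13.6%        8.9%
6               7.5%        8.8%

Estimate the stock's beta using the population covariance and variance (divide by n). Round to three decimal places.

1.291

Mean R_i = (7.6 + 12.0 − 11.2 + 2.5 + 13.6 + 7.5) / 6 = 5.3333%
Mean R_m = (5.5 + 9.3 − 8.4 + 3.8 + 8.9 + 8.8) / 6 = 4.6500%
Σ(R_i − R̄_i)(R_m − R̄_m) = 295.2200  ⇒  Cov = 295.2200 / 6 = 49.2033
Σ(R_m − R̄_m)² = 228.6550  ⇒  Var(R_m) = 228.6550 / 6 = 38.1092
β = Cov / Var(R_m) = 49.2033 / 38.1092 = 1.2911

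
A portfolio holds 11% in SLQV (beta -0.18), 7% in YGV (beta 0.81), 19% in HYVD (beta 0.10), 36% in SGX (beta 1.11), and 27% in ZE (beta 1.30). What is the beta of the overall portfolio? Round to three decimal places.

β_P = Σ w_i β_i = 0.11×-0.18 + 0.07×0.81 + 0.19×0.10 + 0.36×1.11 + 0.27×1.30 = 0.8065

0.807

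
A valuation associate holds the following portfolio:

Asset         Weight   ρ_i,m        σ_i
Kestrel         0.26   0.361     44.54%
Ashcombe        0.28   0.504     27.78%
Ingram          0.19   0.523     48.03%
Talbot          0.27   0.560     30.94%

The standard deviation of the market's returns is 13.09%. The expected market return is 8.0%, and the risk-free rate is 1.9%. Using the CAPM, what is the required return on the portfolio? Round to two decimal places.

10.08%

β_Kestrel = 0.361 × 44.54% / 13.09% = 1.2283
β_Ashcombe = 0.504 × 27.78% / 13.09% = 1.0696
β_Ingram = 0.523 × 48.03% / 13.09% = 1.9190
β_Talbot = 0.560 × 30.94% / 13.09% = 1.3236
β_P = Σ w_i β_i = 0.26×1.2283 + 0.28×1.0696 + 0.19×1.9190 + 0.27×1.3236 = 1.3408
MRP = 8.0% − 1.9% = 6.10%
E(R_P) = R_f + β_P × MRP = 1.9% + 1.3408 × 6.1% = 10.08%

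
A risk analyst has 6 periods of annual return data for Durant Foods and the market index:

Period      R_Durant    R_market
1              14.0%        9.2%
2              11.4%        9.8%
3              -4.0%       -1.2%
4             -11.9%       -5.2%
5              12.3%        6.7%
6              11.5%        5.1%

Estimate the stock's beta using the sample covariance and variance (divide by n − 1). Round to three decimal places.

1.730

Mean R_i = (14.0 + 11.4 − 4.0 − 11.9 + 12.3 + 11.5) / 6 = 5.5500%
Mean R_m = (9.2 + 9.8 − 1.2 − 5.2 + 6.7 + 5.1) / 6 = 4.0667%
Σ(R_i − R̄_i)(R_m − R̄_m) = 312.8400  ⇒  Cov = 312.8400 / 5 = 62.5680
Σ(R_m − R̄_m)² = 180.8333  ⇒  Var(R_m) = 180.8333 / 5 = 36.1667
β = Cov / Var(R_m) = 62.5680 / 36.1667 = 1.7300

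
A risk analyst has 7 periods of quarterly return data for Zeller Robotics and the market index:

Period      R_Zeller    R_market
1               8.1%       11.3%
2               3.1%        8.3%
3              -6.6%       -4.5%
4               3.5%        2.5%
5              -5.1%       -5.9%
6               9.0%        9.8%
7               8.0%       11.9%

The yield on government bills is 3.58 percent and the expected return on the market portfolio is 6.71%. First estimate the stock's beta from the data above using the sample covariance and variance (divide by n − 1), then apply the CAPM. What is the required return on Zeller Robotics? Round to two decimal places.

6.13%

Mean R_i = (8.1 + 3.1 − 6.6 + 3.5 − 5.1 + 9.0 + 8.0) / 7 = 2.8571%
Mean R_m = (11.3 + 8.3 − 4.5 + 2.5 − 5.9 + 9.8 + 11.9) / 7 = 4.7714%
Σ(R_i − R̄_i)(R_m − R̄_m) = 273.7714  ⇒  Cov = 273.7714 / 6 = 45.6286
Σ(R_m − R̄_m)² = 336.1743  ⇒  Var(R_m) = 336.1743 / 6 = 56.0291
β = Cov / Var(R_m) = 45.6286 / 56.0291 = 0.8144
MRP = 6.71% − 3.58% = 3.13%
E(R) = R_f + β × MRP = 3.58% + 0.8144 × 3.13% = 6.13%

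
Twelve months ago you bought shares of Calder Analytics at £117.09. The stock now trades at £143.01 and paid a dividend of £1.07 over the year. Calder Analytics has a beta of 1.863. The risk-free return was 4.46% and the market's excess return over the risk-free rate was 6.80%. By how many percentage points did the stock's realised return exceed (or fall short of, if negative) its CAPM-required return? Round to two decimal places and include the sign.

Realised HPR = (P1 + D1 − P0) / P0 = (143.01 + 1.07 − 117.09) / 117.09 = 26.99 / 117.09 = 23.0506%
CAPM required = R_f + β·MRP = 4.46% + 1.863 × 6.80% = 17.12840%
α = realised − required = 23.0506% − 17.12840% = +5.92%

+5.92%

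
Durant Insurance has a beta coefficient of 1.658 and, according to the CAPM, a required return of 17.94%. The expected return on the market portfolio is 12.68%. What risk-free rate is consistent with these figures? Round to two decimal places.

4.69%

E(R) = R_f + β(E(R_m) − R_f) = R_f(1 − β) + β·E(R_m)
17.94% = R_f × (1 − 1.658) + 1.658 × 12.68%
17.94% = R_f × -0.658 + 21.02344%
R_f = (17.94% − 21.02344%) / -0.658 = 4.69%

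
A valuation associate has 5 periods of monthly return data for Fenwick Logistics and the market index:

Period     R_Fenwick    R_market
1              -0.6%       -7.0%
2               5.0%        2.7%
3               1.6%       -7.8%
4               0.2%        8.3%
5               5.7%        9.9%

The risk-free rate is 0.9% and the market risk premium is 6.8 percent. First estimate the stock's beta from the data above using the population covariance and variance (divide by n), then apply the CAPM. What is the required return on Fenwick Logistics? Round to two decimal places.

2.10%

Mean R_i = (-0.6 + 5.0 + 1.6 + 0.2 + 5.7) / 5 = 2.3800%
Mean R_m = (-7.0 + 2.7 − 7.8 + 8.3 + 9.9) / 5 = 1.2200%
Σ(R_i − R̄_i)(R_m − R̄_m) = 48.7920  ⇒  Cov = 48.7920 / 5 = 9.7584
Σ(R_m − R̄_m)² = 276.5880  ⇒  Var(R_m) = 276.5880 / 5 = 55.3176
β = Cov / Var(R_m) = 9.7584 / 55.3176 = 0.1764
E(R) = R_f + β × MRP = 0.9% + 0.1764 × 6.8% = 2.10%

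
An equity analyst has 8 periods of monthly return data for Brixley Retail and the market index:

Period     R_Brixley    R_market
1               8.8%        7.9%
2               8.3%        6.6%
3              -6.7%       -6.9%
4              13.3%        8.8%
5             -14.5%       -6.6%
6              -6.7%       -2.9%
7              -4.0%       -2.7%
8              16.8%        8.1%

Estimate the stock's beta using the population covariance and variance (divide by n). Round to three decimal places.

Mean R_i = (8.8 + 8.3 − 6.7 + 13.3 − 14.5 − 6.7 − 4.0 + 16.8) / 8 = 1.9125%
Mean R_m = (7.9 + 6.6 − 6.9 + 8.8 − 6.6 − 2.9 − 2.7 + 8.1) / 8 = 1.5375%
Σ(R_i − R̄_i)(R_m − R̄_m) = 526.0563  ⇒  Cov = 526.0563 / 8 = 65.7570
Σ(R_m − R̄_m)² = 336.9788  ⇒  Var(R_m) = 336.9788 / 8 = 42.1224
β = Cov / Var(R_m) = 65.7570 / 42.1224 = 1.5611

1.561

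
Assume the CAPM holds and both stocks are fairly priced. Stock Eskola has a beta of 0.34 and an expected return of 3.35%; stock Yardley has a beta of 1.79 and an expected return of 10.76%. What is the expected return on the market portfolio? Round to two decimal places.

6.72%

Both satisfy E(R) = R_f + β·MRP, so the slope of the SML is
MRP = (10.76% − 3.35%) / (1.79 − 0.34) = 7.41% / 1.45 = 5.1103%
R_f = E(R_Eskola) − β_Eskola·MRP = 3.35% − 0.34 × 5.1103% = 1.6125%
E(R_m) = R_f + MRP = 1.6125% + 5.1103% = 6.72%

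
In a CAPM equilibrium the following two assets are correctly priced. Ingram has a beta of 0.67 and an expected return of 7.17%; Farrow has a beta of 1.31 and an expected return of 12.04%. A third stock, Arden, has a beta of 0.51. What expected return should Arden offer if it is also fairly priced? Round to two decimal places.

MRP (SML slope) = (12.04% − 7.17%) / (1.31 − 0.67) = 4.87% / 0.64 = 7.6094%
R_f (intercept) = 7.17% − 0.67 × 7.6094% = 2.0717%
E(R_Arden) = R_f + β × MRP = 2.0717% + 0.51 × 7.6094% = 5.95%

5.95%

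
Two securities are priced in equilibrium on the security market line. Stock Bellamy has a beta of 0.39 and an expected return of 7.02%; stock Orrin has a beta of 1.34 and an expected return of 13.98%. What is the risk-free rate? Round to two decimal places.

Both satisfy E(R) = R_f + β·MRP, so the slope of the SML is
MRP = (13.98% − 7.02%) / (1.34 − 0.39) = 6.96% / 0.95 = 7.3263%
R_f = E(R_Bellamy) − β_Bellamy·MRP = 7.02% − 0.39 × 7.3263% = 4.1627%

4.16%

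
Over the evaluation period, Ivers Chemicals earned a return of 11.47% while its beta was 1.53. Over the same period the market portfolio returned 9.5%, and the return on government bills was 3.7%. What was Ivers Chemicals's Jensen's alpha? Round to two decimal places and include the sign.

Market excess return = 9.5% − 3.7% = 5.80%
CAPM benchmark = R_f + β(R_m − R_f) = 3.7% + 1.53 × 5.8% = 12.5740%
α = actual − benchmark = 11.47% − 12.5740% = -1.10%

-1.10%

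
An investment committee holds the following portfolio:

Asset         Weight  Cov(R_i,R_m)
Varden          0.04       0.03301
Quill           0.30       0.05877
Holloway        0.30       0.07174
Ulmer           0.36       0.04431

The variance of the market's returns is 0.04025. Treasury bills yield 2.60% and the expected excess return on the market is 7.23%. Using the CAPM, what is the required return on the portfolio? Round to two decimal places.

β_Varden = 0.03301 / 0.04025 = 0.8201
β_Quill = 0.05877 / 0.04025 = 1.4601
β_Holloway = 0.07174 / 0.04025 = 1.7824
β_Ulmer = 0.04431 / 0.04025 = 1.1009
β_P = Σ w_i β_i = 0.04×0.8201 + 0.30×1.4601 + 0.30×1.7824 + 0.36×1.1009 = 1.4019
E(R_P) = R_f + β_P × MRP = 2.60% + 1.4019 × 7.23% = 12.74%

12.74%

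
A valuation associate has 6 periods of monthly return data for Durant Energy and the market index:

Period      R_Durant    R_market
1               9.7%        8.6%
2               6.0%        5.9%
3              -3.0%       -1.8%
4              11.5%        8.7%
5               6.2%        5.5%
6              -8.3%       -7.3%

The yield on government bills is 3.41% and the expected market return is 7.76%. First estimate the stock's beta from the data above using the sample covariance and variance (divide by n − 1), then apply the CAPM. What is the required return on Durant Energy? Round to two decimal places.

8.59%

Mean R_i = (9.7 + 6.0 − 3.0 + 11.5 + 6.2 − 8.3) / 6 = 3.6833%
Mean R_m = (8.6 + 5.9 − 1.8 + 8.7 + 5.5 − 7.3) / 6 = 3.2667%
Σ(R_i − R̄_i)(R_m − R̄_m) = 246.7667  ⇒  Cov = 246.7667 / 5 = 49.3533
Σ(R_m − R̄_m)² = 207.2133  ⇒  Var(R_m) = 207.2133 / 5 = 41.4427
β = Cov / Var(R_m) = 49.3533 / 41.4427 = 1.1909
MRP = 7.76% − 3.41% = 4.35%
E(R) = R_f + β × MRP = 3.41% + 1.1909 × 4.35% = 8.59%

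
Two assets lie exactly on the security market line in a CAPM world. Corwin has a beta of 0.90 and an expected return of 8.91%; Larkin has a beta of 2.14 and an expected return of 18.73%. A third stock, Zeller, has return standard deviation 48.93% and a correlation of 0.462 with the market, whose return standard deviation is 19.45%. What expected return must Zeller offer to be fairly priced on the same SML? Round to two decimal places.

MRP = (18.73% − 8.91%) / (2.14 − 0.90) = 7.9194%
R_f = 8.91% − 0.90 × 7.9194% = 1.7825%
β_Zeller = ρ·σ_i/σ_m = 0.462 × 48.93 / 19.45 = 1.1622
E(R_Zeller) = R_f + β × MRP = 1.7825% + 1.1622 × 7.9194% = 10.99%

10.99%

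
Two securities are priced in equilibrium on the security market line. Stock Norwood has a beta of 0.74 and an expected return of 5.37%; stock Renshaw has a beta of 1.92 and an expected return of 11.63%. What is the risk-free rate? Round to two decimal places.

Both satisfy E(R) = R_f + β·MRP, so the slope of the SML is
MRP = (11.63% − 5.37%) / (1.92 − 0.74) = 6.26% / 1.18 = 5.3051%
R_f = E(R_Norwood) − β_Norwood·MRP = 5.37% − 0.74 × 5.3051% = 1.4442%

1.44%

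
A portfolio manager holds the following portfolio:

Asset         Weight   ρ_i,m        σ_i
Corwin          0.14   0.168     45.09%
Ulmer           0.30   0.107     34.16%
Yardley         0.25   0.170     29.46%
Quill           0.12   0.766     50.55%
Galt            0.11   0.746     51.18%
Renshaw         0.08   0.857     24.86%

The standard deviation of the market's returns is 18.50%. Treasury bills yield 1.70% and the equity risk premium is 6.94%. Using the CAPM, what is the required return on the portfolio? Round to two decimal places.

β_Corwin = 0.168 × 45.09% / 18.50% = 0.4095
β_Ulmer = 0.107 × 34.16% / 18.50% = 0.1976
β_Yardley = 0.170 × 29.46% / 18.50% = 0.2707
β_Quill = 0.766 × 50.55% / 18.50% = 2.0930
β_Galt = 0.746 × 51.18% / 18.50% = 2.0638
β_Renshaw = 0.857 × 24.86% / 18.50% = 1.1516
β_P = Σ w_i β_i = 0.14×0.4095 + 0.30×0.1976 + 0.25×0.2707 + 0.12×2.0930 + 0.11×2.0638 + 0.08×1.1516 = 0.7546
E(R_P) = R_f + β_P × MRP = 1.70% + 0.7546 × 6.94% = 6.94%

6.94%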